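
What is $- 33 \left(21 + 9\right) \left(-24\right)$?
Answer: $23760$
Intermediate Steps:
$- 33 \left(21 + 9\right) \left(-24\right) = \left(-33\right) 30 \left(-24\right) = \left(-990\right) \left(-24\right) = 23760$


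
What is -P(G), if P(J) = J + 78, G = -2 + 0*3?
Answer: -76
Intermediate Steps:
G = -2 (G = -2 + 0 = -2)
P(J) = 78 + J
-P(G) = -(78 - 2) = -1*76 = -76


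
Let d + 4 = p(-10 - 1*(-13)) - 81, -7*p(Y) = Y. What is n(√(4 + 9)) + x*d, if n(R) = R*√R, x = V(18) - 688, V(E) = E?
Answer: 400660/7 + 13^(¾) ≈ 57244.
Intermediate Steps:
x = -670 (x = 18 - 688 = -670)
p(Y) = -Y/7
n(R) = R^(3/2)
d = -598/7 (d = -4 + (-(-10 - 1*(-13))/7 - 81) = -4 + (-(-10 + 13)/7 - 81) = -4 + (-⅐*3 - 81) = -4 + (-3/7 - 81) = -4 - 570/7 = -598/7 ≈ -85.429)
n(√(4 + 9)) + x*d = (√(4 + 9))^(3/2) - 670*(-598/7) = (√13)^(3/2) + 400660/7 = 13^(¾) + 400660/7 = 400660/7 + 13^(¾)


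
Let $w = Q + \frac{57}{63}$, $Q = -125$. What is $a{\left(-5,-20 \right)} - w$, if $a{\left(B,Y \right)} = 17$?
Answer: $\frac{2963}{21} \approx 141.1$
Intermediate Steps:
$w = - \frac{2606}{21}$ ($w = -125 + \frac{57}{63} = -125 + 57 \cdot \frac{1}{63} = -125 + \frac{19}{21} = - \frac{2606}{21} \approx -124.1$)
$a{\left(-5,-20 \right)} - w = 17 - - \frac{2606}{21} = 17 + \frac{2606}{21} = \frac{2963}{21}$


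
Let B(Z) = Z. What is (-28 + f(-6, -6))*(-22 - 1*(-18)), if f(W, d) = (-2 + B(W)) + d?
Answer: 168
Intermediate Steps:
f(W, d) = -2 + W + d (f(W, d) = (-2 + W) + d = -2 + W + d)
(-28 + f(-6, -6))*(-22 - 1*(-18)) = (-28 + (-2 - 6 - 6))*(-22 - 1*(-18)) = (-28 - 14)*(-22 + 18) = -42*(-4) = 168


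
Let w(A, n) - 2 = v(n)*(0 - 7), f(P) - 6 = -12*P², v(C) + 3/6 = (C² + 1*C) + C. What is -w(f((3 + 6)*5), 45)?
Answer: 29599/2 ≈ 14800.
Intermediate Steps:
v(C) = -½ + C² + 2*C (v(C) = -½ + ((C² + 1*C) + C) = -½ + ((C² + C) + C) = -½ + ((C + C²) + C) = -½ + (C² + 2*C) = -½ + C² + 2*C)
f(P) = 6 - 12*P²
w(A, n) = 11/2 - 14*n - 7*n² (w(A, n) = 2 + (-½ + n² + 2*n)*(0 - 7) = 2 + (-½ + n² + 2*n)*(-7) = 2 + (7/2 - 14*n - 7*n²) = 11/2 - 14*n - 7*n²)
-w(f((3 + 6)*5), 45) = -(11/2 - 14*45 - 7*45²) = -(11/2 - 630 - 7*2025) = -(11/2 - 630 - 14175) = -1*(-29599/2) = 29599/2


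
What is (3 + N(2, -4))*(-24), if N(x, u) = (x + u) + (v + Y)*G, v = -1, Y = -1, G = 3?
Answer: 120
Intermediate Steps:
N(x, u) = -6 + u + x (N(x, u) = (x + u) + (-1 - 1)*3 = (u + x) - 2*3 = (u + x) - 6 = -6 + u + x)
(3 + N(2, -4))*(-24) = (3 + (-6 - 4 + 2))*(-24) = (3 - 8)*(-24) = -5*(-24) = 120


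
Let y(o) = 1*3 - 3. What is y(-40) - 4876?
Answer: -4876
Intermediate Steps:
y(o) = 0 (y(o) = 3 - 3 = 0)
y(-40) - 4876 = 0 - 4876 = -4876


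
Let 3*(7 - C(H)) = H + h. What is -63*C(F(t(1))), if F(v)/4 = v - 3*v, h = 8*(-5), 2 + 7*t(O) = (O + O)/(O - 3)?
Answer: -1209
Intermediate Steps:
t(O) = -2/7 + 2*O/(7*(-3 + O)) (t(O) = -2/7 + ((O + O)/(O - 3))/7 = -2/7 + ((2*O)/(-3 + O))/7 = -2/7 + (2*O/(-3 + O))/7 = -2/7 + 2*O/(7*(-3 + O)))
h = -40
F(v) = -8*v (F(v) = 4*(v - 3*v) = 4*(-2*v) = -8*v)
C(H) = 61/3 - H/3 (C(H) = 7 - (H - 40)/3 = 7 - (-40 + H)/3 = 7 + (40/3 - H/3) = 61/3 - H/3)
-63*C(F(t(1))) = -63*(61/3 - (-8)*6/(7*(-3 + 1))/3) = -63*(61/3 - (-8)*(6/7)/(-2)/3) = -63*(61/3 - (-8)*(6/7)*(-½)/3) = -63*(61/3 - (-8)*(-3)/(3*7)) = -63*(61/3 - ⅓*24/7) = -63*(61/3 - 8/7) = -63*403/21 = -1209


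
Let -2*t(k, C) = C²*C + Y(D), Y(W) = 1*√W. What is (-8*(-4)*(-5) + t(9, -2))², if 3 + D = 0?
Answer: (312 + I*√3)²/4 ≈ 24335.0 + 270.2*I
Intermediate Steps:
D = -3 (D = -3 + 0 = -3)
Y(W) = √W
t(k, C) = -C³/2 - I*√3/2 (t(k, C) = -(C²*C + √(-3))/2 = -(C³ + I*√3)/2 = -C³/2 - I*√3/2)
(-8*(-4)*(-5) + t(9, -2))² = (-8*(-4)*(-5) + (-½*(-2)³ - I*√3/2))² = (32*(-5) + (-½*(-8) - I*√3/2))² = (-160 + (4 - I*√3/2))² = (-156 - I*√3/2)²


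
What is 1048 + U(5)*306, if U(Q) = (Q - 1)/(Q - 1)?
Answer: 1354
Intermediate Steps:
U(Q) = 1 (U(Q) = (-1 + Q)/(-1 + Q) = 1)
1048 + U(5)*306 = 1048 + 1*306 = 1048 + 306 = 1354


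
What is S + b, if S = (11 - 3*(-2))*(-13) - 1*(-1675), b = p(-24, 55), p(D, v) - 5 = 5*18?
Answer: 1549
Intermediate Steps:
p(D, v) = 95 (p(D, v) = 5 + 5*18 = 5 + 90 = 95)
b = 95
S = 1454 (S = (11 + 6)*(-13) + 1675 = 17*(-13) + 1675 = -221 + 1675 = 1454)
S + b = 1454 + 95 = 1549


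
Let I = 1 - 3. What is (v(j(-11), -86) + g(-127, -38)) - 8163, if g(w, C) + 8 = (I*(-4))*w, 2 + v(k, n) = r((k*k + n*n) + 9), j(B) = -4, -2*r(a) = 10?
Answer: -9194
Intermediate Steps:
I = -2
r(a) = -5 (r(a) = -½*10 = -5)
v(k, n) = -7 (v(k, n) = -2 - 5 = -7)
g(w, C) = -8 + 8*w (g(w, C) = -8 + (-2*(-4))*w = -8 + 8*w)
(v(j(-11), -86) + g(-127, -38)) - 8163 = (-7 + (-8 + 8*(-127))) - 8163 = (-7 + (-8 - 1016)) - 8163 = (-7 - 1024) - 8163 = -1031 - 8163 = -9194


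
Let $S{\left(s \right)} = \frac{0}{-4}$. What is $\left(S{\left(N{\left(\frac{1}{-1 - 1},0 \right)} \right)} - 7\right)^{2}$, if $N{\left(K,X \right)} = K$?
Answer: $49$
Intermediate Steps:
$S{\left(s \right)} = 0$ ($S{\left(s \right)} = 0 \left(- \frac{1}{4}\right) = 0$)
$\left(S{\left(N{\left(\frac{1}{-1 - 1},0 \right)} \right)} - 7\right)^{2} = \left(0 - 7\right)^{2} = \left(-7\right)^{2} = 49$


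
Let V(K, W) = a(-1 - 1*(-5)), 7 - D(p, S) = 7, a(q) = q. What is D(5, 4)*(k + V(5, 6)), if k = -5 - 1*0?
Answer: 0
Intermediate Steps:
D(p, S) = 0 (D(p, S) = 7 - 1*7 = 7 - 7 = 0)
V(K, W) = 4 (V(K, W) = -1 - 1*(-5) = -1 + 5 = 4)
k = -5 (k = -5 + 0 = -5)
D(5, 4)*(k + V(5, 6)) = 0*(-5 + 4) = 0*(-1) = 0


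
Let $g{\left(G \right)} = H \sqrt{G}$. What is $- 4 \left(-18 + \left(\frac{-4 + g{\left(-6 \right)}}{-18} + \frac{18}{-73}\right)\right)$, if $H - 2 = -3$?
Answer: $\frac{47368}{657} - \frac{2 i \sqrt{6}}{9} \approx 72.097 - 0.54433 i$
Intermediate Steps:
$H = -1$ ($H = 2 - 3 = -1$)
$g{\left(G \right)} = - \sqrt{G}$
$- 4 \left(-18 + \left(\frac{-4 + g{\left(-6 \right)}}{-18} + \frac{18}{-73}\right)\right) = - 4 \left(-18 + \left(\frac{-4 - \sqrt{-6}}{-18} + \frac{18}{-73}\right)\right) = - 4 \left(-18 + \left(\left(-4 - i \sqrt{6}\right) \left(- \frac{1}{18}\right) + 18 \left(- \frac{1}{73}\right)\right)\right) = - 4 \left(-18 - \left(\frac{18}{73} - \left(-4 - i \sqrt{6}\right) \left(- \frac{1}{18}\right)\right)\right) = - 4 \left(-18 - \left(\frac{16}{657} - \frac{i \sqrt{6}}{18}\right)\right) = - 4 \left(- \frac{11842}{657} + \frac{i \sqrt{6}}{18}\right) = \frac{47368}{657} - \frac{2 i \sqrt{6}}{9}$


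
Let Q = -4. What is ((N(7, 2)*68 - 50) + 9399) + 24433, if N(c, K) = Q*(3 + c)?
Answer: 31062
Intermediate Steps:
N(c, K) = -12 - 4*c (N(c, K) = -4*(3 + c) = -12 - 4*c)
((N(7, 2)*68 - 50) + 9399) + 24433 = (((-12 - 4*7)*68 - 50) + 9399) + 24433 = (((-12 - 28)*68 - 50) + 9399) + 24433 = ((-40*68 - 50) + 9399) + 24433 = ((-2720 - 50) + 9399) + 24433 = (-2770 + 9399) + 24433 = 6629 + 24433 = 31062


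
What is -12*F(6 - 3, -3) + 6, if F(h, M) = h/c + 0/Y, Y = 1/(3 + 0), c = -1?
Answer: 42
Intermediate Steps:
Y = 1/3 ≈ 0.33333
F(h, M) = -h (F(h, M) = h/(-1) + 0/(1/3) = h*(-1) + 0*3 = -h + 0 = -h)
-12*F(6 - 3, -3) + 6 = -(-12)*(6 - 3) + 6 = -(-12)*3 + 6 = -12*(-3) + 6 = 36 + 6 = 42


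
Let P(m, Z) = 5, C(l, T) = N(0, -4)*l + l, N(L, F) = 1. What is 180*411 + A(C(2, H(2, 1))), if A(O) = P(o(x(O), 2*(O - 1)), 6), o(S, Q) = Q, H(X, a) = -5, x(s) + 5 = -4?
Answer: 73985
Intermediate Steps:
x(s) = -9 (x(s) = -5 - 4 = -9)
C(l, T) = 2*l (C(l, T) = 1*l + l = l + l = 2*l)
A(O) = 5
180*411 + A(C(2, H(2, 1))) = 180*411 + 5 = 73980 + 5 = 73985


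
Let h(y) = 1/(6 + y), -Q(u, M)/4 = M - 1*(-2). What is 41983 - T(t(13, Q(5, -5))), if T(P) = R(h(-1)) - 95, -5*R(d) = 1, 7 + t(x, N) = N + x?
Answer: 210391/5 ≈ 42078.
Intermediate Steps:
Q(u, M) = -8 - 4*M (Q(u, M) = -4*(M - 1*(-2)) = -4*(M + 2) = -4*(2 + M) = -8 - 4*M)
t(x, N) = -7 + N + x (t(x, N) = -7 + (N + x) = -7 + N + x)
R(d) = -⅕ (R(d) = -⅕*1 = -⅕)
T(P) = -476/5 (T(P) = -⅕ - 95 = -476/5)
41983 - T(t(13, Q(5, -5))) = 41983 - 1*(-476/5) = 41983 + 476/5 = 210391/5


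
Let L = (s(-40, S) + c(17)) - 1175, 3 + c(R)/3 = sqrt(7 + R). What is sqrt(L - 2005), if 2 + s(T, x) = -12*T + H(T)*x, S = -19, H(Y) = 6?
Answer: sqrt(-2825 + 6*sqrt(6)) ≈ 53.012*I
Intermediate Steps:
c(R) = -9 + 3*sqrt(7 + R)
s(T, x) = -2 - 12*T + 6*x (s(T, x) = -2 + (-12*T + 6*x) = -2 - 12*T + 6*x)
L = -820 + 6*sqrt(6) (L = ((-2 - 12*(-40) + 6*(-19)) + (-9 + 3*sqrt(7 + 17))) - 1175 = ((-2 + 480 - 114) + (-9 + 3*sqrt(24))) - 1175 = (364 + (-9 + 3*(2*sqrt(6)))) - 1175 = (364 + (-9 + 6*sqrt(6))) - 1175 = (355 + 6*sqrt(6)) - 1175 = -820 + 6*sqrt(6) ≈ -805.30)
sqrt(L - 2005) = sqrt((-820 + 6*sqrt(6)) - 2005) = sqrt(-2825 + 6*sqrt(6))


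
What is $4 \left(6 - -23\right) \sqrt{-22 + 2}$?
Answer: $232 i \sqrt{5} \approx 518.77 i$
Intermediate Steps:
$4 \left(6 - -23\right) \sqrt{-22 + 2} = 4 \left(6 + 23\right) \sqrt{-20} = 4 \cdot 29 \cdot 2 i \sqrt{5} = 116 \cdot 2 i \sqrt{5} = 232 i \sqrt{5}$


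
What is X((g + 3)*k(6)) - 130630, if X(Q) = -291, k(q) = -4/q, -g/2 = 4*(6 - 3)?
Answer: -130921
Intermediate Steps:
g = -24 (g = -8*(6 - 3) = -8*3 = -2*12 = -24)
X((g + 3)*k(6)) - 130630 = -291 - 130630 = -130921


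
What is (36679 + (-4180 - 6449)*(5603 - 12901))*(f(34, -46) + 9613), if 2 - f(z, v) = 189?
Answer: 731524722546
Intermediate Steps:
f(z, v) = -187 (f(z, v) = 2 - 1*189 = 2 - 189 = -187)
(36679 + (-4180 - 6449)*(5603 - 12901))*(f(34, -46) + 9613) = (36679 + (-4180 - 6449)*(5603 - 12901))*(-187 + 9613) = (36679 - 10629*(-7298))*9426 = (36679 + 77570442)*9426 = 77607121*9426 = 731524722546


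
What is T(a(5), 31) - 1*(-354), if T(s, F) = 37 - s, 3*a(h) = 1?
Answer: 1172/3 ≈ 390.67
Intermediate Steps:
a(h) = ⅓ (a(h) = (⅓)*1 = ⅓)
T(a(5), 31) - 1*(-354) = (37 - 1*⅓) - 1*(-354) = (37 - ⅓) + 354 = 110/3 + 354 = 1172/3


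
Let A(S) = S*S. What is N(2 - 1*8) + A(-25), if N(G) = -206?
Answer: 419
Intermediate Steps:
A(S) = S²
N(2 - 1*8) + A(-25) = -206 + (-25)² = -206 + 625 = 419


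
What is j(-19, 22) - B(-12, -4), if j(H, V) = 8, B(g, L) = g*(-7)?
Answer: -76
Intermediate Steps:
B(g, L) = -7*g
j(-19, 22) - B(-12, -4) = 8 - (-7)*(-12) = 8 - 1*84 = 8 - 84 = -76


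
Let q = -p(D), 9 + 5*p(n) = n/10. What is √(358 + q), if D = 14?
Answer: 2*√2247/5 ≈ 18.961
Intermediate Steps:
p(n) = -9/5 + n/50 (p(n) = -9/5 + (n/10)/5 = -9/5 + n/50)
q = 38/25 (q = -(-9/5 + (1/50)*14) = -(-9/5 + 7/25) = -1*(-38/25) = 38/25 ≈ 1.5200)
√(358 + q) = √(358 + 38/25) = √(8988/25) = 2*√2247/5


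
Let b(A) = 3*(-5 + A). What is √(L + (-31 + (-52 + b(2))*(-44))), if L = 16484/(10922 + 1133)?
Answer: √385740699945/12055 ≈ 51.521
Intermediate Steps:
b(A) = -15 + 3*A
L = 16484/12055 ≈ 1.3674
√(L + (-31 + (-52 + b(2))*(-44))) = √(16484/12055 + (-31 + (-52 + (-15 + 3*2))*(-44))) = √(16484/12055 + (-31 + (-52 + (-15 + 6))*(-44))) = √(16484/12055 + (-31 + (-52 - 9)*(-44))) = √(16484/12055 + (-31 - 61*(-44))) = √(16484/12055 + (-31 + 2684)) = √(16484/12055 + 2653) = √(31998399/12055) = √385740699945/12055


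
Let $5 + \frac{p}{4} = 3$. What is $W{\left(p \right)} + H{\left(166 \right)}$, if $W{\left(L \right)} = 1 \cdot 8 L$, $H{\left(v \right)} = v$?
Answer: $102$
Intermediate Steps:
$p = -8$ ($p = -20 + 4 \cdot 3 = -20 + 12 = -8$)
$W{\left(L \right)} = 8 L$
$W{\left(p \right)} + H{\left(166 \right)} = 8 \left(-8\right) + 166 = -64 + 166 = 102$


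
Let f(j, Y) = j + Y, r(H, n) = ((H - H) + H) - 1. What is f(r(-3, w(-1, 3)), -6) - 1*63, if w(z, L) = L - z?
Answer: -73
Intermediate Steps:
r(H, n) = -1 + H (r(H, n) = (0 + H) - 1 = H - 1 = -1 + H)
f(j, Y) = Y + j
f(r(-3, w(-1, 3)), -6) - 1*63 = (-6 + (-1 - 3)) - 1*63 = (-6 - 4) - 63 = -10 - 63 = -73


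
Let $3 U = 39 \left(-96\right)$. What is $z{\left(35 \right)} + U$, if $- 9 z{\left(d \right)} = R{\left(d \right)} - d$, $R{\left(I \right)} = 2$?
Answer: $- \frac{3733}{3} \approx -1244.3$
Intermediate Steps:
$U = -1248$ ($U = \frac{39 \left(-96\right)}{3} = \frac{1}{3} \left(-3744\right) = -1248$)
$z{\left(d \right)} = - \frac{2}{9} + \frac{d}{9}$ ($z{\left(d \right)} = - \frac{2 - d}{9} = - \frac{2}{9} + \frac{d}{9}$)
$z{\left(35 \right)} + U = \left(- \frac{2}{9} + \frac{1}{9} \cdot 35\right) - 1248 = \left(- \frac{2}{9} + \frac{35}{9}\right) - 1248 = \frac{11}{3} - 1248 = - \frac{3733}{3}$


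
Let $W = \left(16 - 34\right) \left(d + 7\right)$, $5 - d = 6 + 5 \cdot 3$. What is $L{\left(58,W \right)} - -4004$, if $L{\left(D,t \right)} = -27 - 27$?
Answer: $3950$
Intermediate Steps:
$d = -16$ ($d = 5 - \left(6 + 5 \cdot 3\right) = 5 - \left(6 + 15\right) = 5 - 21 = -16$)
$W = 162$ ($W = \left(16 - 34\right) \left(-16 + 7\right) = \left(-18\right) \left(-9\right) = 162$)
$L{\left(D,t \right)} = -54$
$L{\left(58,W \right)} - -4004 = -54 - -4004 = -54 + 4004 = 3950$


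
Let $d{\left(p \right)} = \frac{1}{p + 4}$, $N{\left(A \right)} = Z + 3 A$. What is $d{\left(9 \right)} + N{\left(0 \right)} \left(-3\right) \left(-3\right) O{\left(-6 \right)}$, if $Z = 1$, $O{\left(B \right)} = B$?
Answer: $- \frac{701}{13} \approx -53.923$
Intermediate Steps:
$N{\left(A \right)} = 1 + 3 A$
$d{\left(p \right)} = \frac{1}{4 + p}$
$d{\left(9 \right)} + N{\left(0 \right)} \left(-3\right) \left(-3\right) O{\left(-6 \right)} = \frac{1}{4 + 9} + \left(1 + 3 \cdot 0\right) \left(-3\right) \left(-3\right) \left(-6\right) = \frac{1}{13} + \left(1 + 0\right) \left(-3\right) \left(-3\right) \left(-6\right) = \frac{1}{13} + 1 \left(-3\right) \left(-3\right) \left(-6\right) = \frac{1}{13} + \left(-3\right) \left(-3\right) \left(-6\right) = \frac{1}{13} + 9 \left(-6\right) = \frac{1}{13} - 54 = - \frac{701}{13}$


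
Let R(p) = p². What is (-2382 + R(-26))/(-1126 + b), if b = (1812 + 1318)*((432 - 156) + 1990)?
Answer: -853/3545727 ≈ -0.00024057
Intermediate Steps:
b = 7092580 (b = 3130*(276 + 1990) = 3130*2266 = 7092580)
(-2382 + R(-26))/(-1126 + b) = (-2382 + (-26)²)/(-1126 + 7092580) = (-2382 + 676)/7091454 = -1706*1/7091454 = -853/3545727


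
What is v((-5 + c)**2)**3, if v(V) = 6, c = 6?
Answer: 216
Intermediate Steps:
v((-5 + c)**2)**3 = 6**3 = 216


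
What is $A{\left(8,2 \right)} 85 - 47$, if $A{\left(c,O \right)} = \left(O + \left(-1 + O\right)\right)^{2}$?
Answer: $718$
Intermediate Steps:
$A{\left(c,O \right)} = \left(-1 + 2 O\right)^{2}$
$A{\left(8,2 \right)} 85 - 47 = \left(-1 + 2 \cdot 2\right)^{2} \cdot 85 - 47 = \left(-1 + 4\right)^{2} \cdot 85 - 47 = 3^{2} \cdot 85 - 47 = 9 \cdot 85 - 47 = 765 - 47 = 718$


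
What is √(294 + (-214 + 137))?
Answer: √217 ≈ 14.731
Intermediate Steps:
√(294 + (-214 + 137)) = √(294 - 77) = √217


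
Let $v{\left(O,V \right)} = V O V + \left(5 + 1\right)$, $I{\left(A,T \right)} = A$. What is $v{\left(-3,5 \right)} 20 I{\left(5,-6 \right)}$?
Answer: $-6900$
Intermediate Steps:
$v{\left(O,V \right)} = 6 + O V^{2}$ ($v{\left(O,V \right)} = O V V + 6 = O V^{2} + 6 = 6 + O V^{2}$)
$v{\left(-3,5 \right)} 20 I{\left(5,-6 \right)} = \left(6 - 3 \cdot 5^{2}\right) 20 \cdot 5 = \left(6 - 75\right) 20 \cdot 5 = \left(-69\right) 20 \cdot 5 = \left(-1380\right) 5 = -6900$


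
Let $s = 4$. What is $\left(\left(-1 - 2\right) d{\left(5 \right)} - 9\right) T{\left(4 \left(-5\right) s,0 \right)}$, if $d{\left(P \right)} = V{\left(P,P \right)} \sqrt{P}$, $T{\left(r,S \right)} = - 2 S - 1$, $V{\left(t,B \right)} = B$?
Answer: $9 + 15 \sqrt{5} \approx 42.541$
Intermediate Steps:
$T{\left(r,S \right)} = -1 - 2 S$
$d{\left(P \right)} = P^{\frac{3}{2}}$ ($d{\left(P \right)} = P \sqrt{P} = P^{\frac{3}{2}}$)
$\left(\left(-1 - 2\right) d{\left(5 \right)} - 9\right) T{\left(4 \left(-5\right) s,0 \right)} = \left(\left(-1 - 2\right) 5^{\frac{3}{2}} - 9\right) \left(-1 - 0\right) = \left(- 3 \cdot 5 \sqrt{5} - 9\right) \left(-1 + 0\right) = \left(- 15 \sqrt{5} - 9\right) \left(-1\right) = \left(-9 - 15 \sqrt{5}\right) \left(-1\right) = 9 + 15 \sqrt{5}$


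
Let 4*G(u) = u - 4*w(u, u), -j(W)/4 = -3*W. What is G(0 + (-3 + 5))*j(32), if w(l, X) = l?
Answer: -576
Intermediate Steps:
j(W) = 12*W (j(W) = -(-12)*W = 12*W)
G(u) = -3*u/4 (G(u) = (u - 4*u)/4 = (-3*u)/4 = -3*u/4)
G(0 + (-3 + 5))*j(32) = (-3*(0 + (-3 + 5))/4)*(12*32) = -3*(0 + 2)/4*384 = -¾*2*384 = -3/2*384 = -576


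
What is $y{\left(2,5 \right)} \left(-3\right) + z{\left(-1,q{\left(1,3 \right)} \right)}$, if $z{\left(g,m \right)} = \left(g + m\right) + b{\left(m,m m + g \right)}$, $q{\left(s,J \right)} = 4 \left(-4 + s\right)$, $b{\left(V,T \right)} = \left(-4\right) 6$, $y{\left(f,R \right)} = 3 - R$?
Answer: $-31$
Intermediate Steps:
$b{\left(V,T \right)} = -24$
$q{\left(s,J \right)} = -16 + 4 s$
$z{\left(g,m \right)} = -24 + g + m$ ($z{\left(g,m \right)} = \left(g + m\right) - 24 = -24 + g + m$)
$y{\left(2,5 \right)} \left(-3\right) + z{\left(-1,q{\left(1,3 \right)} \right)} = \left(3 - 5\right) \left(-3\right) - 37 = \left(-2\right) \left(-3\right) - 37 = 6 - 37 = -31$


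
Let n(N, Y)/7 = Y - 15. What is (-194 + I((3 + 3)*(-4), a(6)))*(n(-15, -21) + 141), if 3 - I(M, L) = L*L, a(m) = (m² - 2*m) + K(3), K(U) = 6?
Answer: 121101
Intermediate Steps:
n(N, Y) = -105 + 7*Y (n(N, Y) = 7*(Y - 15) = 7*(-15 + Y) = -105 + 7*Y)
a(m) = 6 + m² - 2*m (a(m) = (m² - 2*m) + 6 = 6 + m² - 2*m)
I(M, L) = 3 - L² (I(M, L) = 3 - L*L = 3 - L²)
(-194 + I((3 + 3)*(-4), a(6)))*(n(-15, -21) + 141) = (-194 + (3 - (6 + 6² - 2*6)²))*((-105 + 7*(-21)) + 141) = (-194 + (3 - (6 + 36 - 12)²))*((-105 - 147) + 141) = (-194 + (3 - 1*30²))*(-252 + 141) = (-194 + (3 - 1*900))*(-111) = (-194 + (3 - 900))*(-111) = (-194 - 897)*(-111) = -1091*(-111) = 121101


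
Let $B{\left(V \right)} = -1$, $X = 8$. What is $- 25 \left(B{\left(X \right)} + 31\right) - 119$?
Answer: $-869$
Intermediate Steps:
$- 25 \left(B{\left(X \right)} + 31\right) - 119 = - 25 \left(-1 + 31\right) - 119 = \left(-25\right) 30 - 119 = -750 - 119 = -869$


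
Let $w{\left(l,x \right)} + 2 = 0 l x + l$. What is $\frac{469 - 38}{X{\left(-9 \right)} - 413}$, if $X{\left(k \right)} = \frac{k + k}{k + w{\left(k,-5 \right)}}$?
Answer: $- \frac{4310}{4121} \approx -1.0459$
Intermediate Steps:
$w{\left(l,x \right)} = -2 + l$ ($w{\left(l,x \right)} = -2 + \left(0 l x + l\right) = -2 + \left(0 x + l\right) = -2 + \left(0 + l\right) = -2 + l$)
$X{\left(k \right)} = \frac{2 k}{-2 + 2 k}$ ($X{\left(k \right)} = \frac{k + k}{k + \left(-2 + k\right)} = \frac{2 k}{-2 + 2 k}$)
$\frac{469 - 38}{X{\left(-9 \right)} - 413} = \frac{469 - 38}{- \frac{9}{-1 - 9} - 413} = \frac{431}{- \frac{9}{-10} - 413} = \frac{431}{\left(-9\right) \left(- \frac{1}{10}\right) - 413} = \frac{431}{\frac{9}{10} - 413} = \frac{431}{- \frac{4121}{10}} = 431 \left(- \frac{10}{4121}\right) = - \frac{4310}{4121}$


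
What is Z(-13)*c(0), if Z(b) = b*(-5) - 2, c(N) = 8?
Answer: 504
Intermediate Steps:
Z(b) = -2 - 5*b (Z(b) = -5*b - 2 = -2 - 5*b)
Z(-13)*c(0) = (-2 - 5*(-13))*8 = (-2 + 65)*8 = 63*8 = 504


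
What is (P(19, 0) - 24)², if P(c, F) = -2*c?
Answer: 3844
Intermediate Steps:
(P(19, 0) - 24)² = (-2*19 - 24)² = (-38 - 24)² = (-62)² = 3844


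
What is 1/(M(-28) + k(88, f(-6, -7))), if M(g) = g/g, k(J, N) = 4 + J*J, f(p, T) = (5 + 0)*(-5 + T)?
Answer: 1/7749 ≈ 0.00012905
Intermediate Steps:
f(p, T) = -25 + 5*T (f(p, T) = 5*(-5 + T) = -25 + 5*T)
k(J, N) = 4 + J**2
M(g) = 1
1/(M(-28) + k(88, f(-6, -7))) = 1/(1 + (4 + 88**2)) = 1/(1 + (4 + 7744)) = 1/(1 + 7748) = 1/7749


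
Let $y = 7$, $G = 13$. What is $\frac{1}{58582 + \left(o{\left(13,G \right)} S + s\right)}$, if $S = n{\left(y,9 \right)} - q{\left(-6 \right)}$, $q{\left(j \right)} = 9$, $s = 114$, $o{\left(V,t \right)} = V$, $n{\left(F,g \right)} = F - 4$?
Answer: $\frac{1}{58618} \approx 1.706 \cdot 10^{-5}$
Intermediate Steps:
$n{\left(F,g \right)} = -4 + F$
$S = -6$ ($S = \left(-4 + 7\right) - 9 = 3 - 9 = -6$)
$\frac{1}{58582 + \left(o{\left(13,G \right)} S + s\right)} = \frac{1}{58582 + \left(13 \left(-6\right) + 114\right)} = \frac{1}{58582 + \left(-78 + 114\right)} = \frac{1}{58582 + 36} = \frac{1}{58618}$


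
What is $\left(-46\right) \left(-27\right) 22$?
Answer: $27324$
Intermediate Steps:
$\left(-46\right) \left(-27\right) 22 = 1242 \cdot 22 = 27324$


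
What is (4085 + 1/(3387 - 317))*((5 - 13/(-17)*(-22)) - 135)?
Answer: -920653344/1535 ≈ -5.9977e+5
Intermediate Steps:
(4085 + 1/(3387 - 317))*((5 - 13/(-17)*(-22)) - 135) = (4085 + 1/3070)*((5 - 13*(-1/17)*(-22)) - 135) = (4085 + 1/3070)*((5 + (13/17)*(-22)) - 135) = 12540951*((5 - 286/17) - 135)/3070 = 12540951*(-201/17 - 135)/3070 = (12540951/3070)*(-2496/17) = -920653344/1535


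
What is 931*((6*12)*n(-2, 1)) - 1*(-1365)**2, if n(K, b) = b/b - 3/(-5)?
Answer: -8779869/5 ≈ -1.7560e+6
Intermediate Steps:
n(K, b) = 8/5 (n(K, b) = 1 - 3*(-1/5) = 1 + 3/5 = 8/5)
931*((6*12)*n(-2, 1)) - 1*(-1365)**2 = 931*((6*12)*(8/5)) - 1*(-1365)**2 = 931*(72*(8/5)) - 1*1863225 = 931*(576/5) - 1863225 = 536256/5 - 1863225 = -8779869/5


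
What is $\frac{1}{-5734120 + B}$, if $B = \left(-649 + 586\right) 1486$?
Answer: $- \frac{1}{5827738} \approx -1.7159 \cdot 10^{-7}$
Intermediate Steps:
$B = -93618$ ($B = \left(-63\right) 1486 = -93618$)
$\frac{1}{-5734120 + B} = \frac{1}{-5734120 - 93618} = \frac{1}{-5827738} = - \frac{1}{5827738}$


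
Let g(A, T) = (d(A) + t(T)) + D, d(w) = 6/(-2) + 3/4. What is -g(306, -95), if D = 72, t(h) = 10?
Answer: -319/4 ≈ -79.750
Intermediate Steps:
d(w) = -9/4 (d(w) = 6*(-½) + 3*(¼) = -3 + ¾ = -9/4)
g(A, T) = 319/4 (g(A, T) = (-9/4 + 10) + 72 = 31/4 + 72 = 319/4)
-g(306, -95) = -1*319/4 = -319/4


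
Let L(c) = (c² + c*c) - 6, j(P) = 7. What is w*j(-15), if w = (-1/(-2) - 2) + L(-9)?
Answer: 2163/2 ≈ 1081.5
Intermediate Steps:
L(c) = -6 + 2*c² (L(c) = (c² + c²) - 6 = 2*c² - 6 = -6 + 2*c²)
w = 309/2 (w = (-1/(-2) - 2) + (-6 + 2*(-9)²) = (-½*(-1) - 2) + (-6 + 2*81) = (½ - 2) + (-6 + 162) = -3/2 + 156 = 309/2 ≈ 154.50)
w*j(-15) = (309/2)*7 = 2163/2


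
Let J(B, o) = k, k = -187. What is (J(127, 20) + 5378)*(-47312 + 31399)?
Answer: -82604383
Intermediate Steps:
J(B, o) = -187
(J(127, 20) + 5378)*(-47312 + 31399) = (-187 + 5378)*(-47312 + 31399) = 5191*(-15913) = -82604383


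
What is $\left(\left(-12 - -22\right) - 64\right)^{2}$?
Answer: $2916$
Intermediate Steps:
$\left(\left(-12 - -22\right) - 64\right)^{2} = \left(\left(-12 + 22\right) - 64\right)^{2} = \left(10 - 64\right)^{2} = \left(-54\right)^{2} = 2916$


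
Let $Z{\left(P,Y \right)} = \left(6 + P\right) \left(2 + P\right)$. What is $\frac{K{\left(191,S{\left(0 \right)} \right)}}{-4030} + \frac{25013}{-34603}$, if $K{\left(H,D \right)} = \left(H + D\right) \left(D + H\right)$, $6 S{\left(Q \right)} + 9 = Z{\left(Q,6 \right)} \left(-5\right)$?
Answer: $- \frac{4862878803}{557800360} \approx -8.718$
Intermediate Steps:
$Z{\left(P,Y \right)} = \left(2 + P\right) \left(6 + P\right)$
$S{\left(Q \right)} = - \frac{23}{2} - \frac{20 Q}{3} - \frac{5 Q^{2}}{6}$ ($S{\left(Q \right)} = - \frac{3}{2} + \frac{\left(12 + Q^{2} + 8 Q\right) \left(-5\right)}{6} = - \frac{3}{2} + \frac{-60 - 40 Q - 5 Q^{2}}{6} = - \frac{3}{2} - \left(10 + \frac{5 Q^{2}}{6} + \frac{20 Q}{3}\right) = - \frac{23}{2} - \frac{20 Q}{3} - \frac{5 Q^{2}}{6}$)
$K{\left(H,D \right)} = \left(D + H\right)^{2}$ ($K{\left(H,D \right)} = \left(D + H\right) \left(D + H\right) = \left(D + H\right)^{2}$)
$\frac{K{\left(191,S{\left(0 \right)} \right)}}{-4030} + \frac{25013}{-34603} = \frac{\left(\left(- \frac{23}{2} - 0 - \frac{5 \cdot 0^{2}}{6}\right) + 191\right)^{2}}{-4030} + \frac{25013}{-34603} = \left(\left(- \frac{23}{2} + 0 - 0\right) + 191\right)^{2} \left(- \frac{1}{4030}\right) + 25013 \left(- \frac{1}{34603}\right) = \left(\left(- \frac{23}{2} + 0 + 0\right) + 191\right)^{2} \left(- \frac{1}{4030}\right) - \frac{25013}{34603} = \left(- \frac{23}{2} + 191\right)^{2} \left(- \frac{1}{4030}\right) - \frac{25013}{34603} = \left(\frac{359}{2}\right)^{2} \left(- \frac{1}{4030}\right) - \frac{25013}{34603} = \frac{128881}{4} \left(- \frac{1}{4030}\right) - \frac{25013}{34603} = - \frac{128881}{16120} - \frac{25013}{34603} = - \frac{4862878803}{557800360}$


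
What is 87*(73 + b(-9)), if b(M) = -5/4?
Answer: 24969/4 ≈ 6242.3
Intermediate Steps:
b(M) = -5/4 (b(M) = -5*1/4 = -5/4)
87*(73 + b(-9)) = 87*(73 - 5/4) = 87*(287/4) = 24969/4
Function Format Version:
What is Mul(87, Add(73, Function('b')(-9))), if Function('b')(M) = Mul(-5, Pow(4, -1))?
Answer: Rational(24969, 4) ≈ 6242.3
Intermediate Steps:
Function('b')(M) = Rational(-5, 4) (Function('b')(M) = Mul(-5, Rational(1, 4)) = Rational(-5, 4))
Mul(87, Add(73, Function('b')(-9))) = Mul(87, Add(73, Rational(-5, 4))) = Mul(87, Rational(287, 4)) = Rational(24969, 4)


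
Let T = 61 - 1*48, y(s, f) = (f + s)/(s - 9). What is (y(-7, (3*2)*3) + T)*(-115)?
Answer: -22655/16 ≈ -1415.9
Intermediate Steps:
y(s, f) = (f + s)/(-9 + s)
T = 13 (T = 61 - 48 = 13)
(y(-7, (3*2)*3) + T)*(-115) = (((3*2)*3 - 7)/(-9 - 7) + 13)*(-115) = ((6*3 - 7)/(-16) + 13)*(-115) = (-(18 - 7)/16 + 13)*(-115) = (-1/16*11 + 13)*(-115) = (-11/16 + 13)*(-115) = (197/16)*(-115) = -22655/16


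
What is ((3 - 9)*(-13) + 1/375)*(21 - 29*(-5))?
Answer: 4855666/375 ≈ 12948.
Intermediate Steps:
((3 - 9)*(-13) + 1/375)*(21 - 29*(-5)) = (-6*(-13) + 1/375)*(21 - 1*(-145)) = (78 + 1/375)*(21 + 145) = (29251/375)*166 = 4855666/375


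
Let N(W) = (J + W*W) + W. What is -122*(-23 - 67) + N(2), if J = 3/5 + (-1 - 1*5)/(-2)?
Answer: 54948/5 ≈ 10990.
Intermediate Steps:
J = 18/5 (J = 3*(⅕) + (-1 - 5)*(-½) = ⅗ - 6*(-½) = ⅗ + 3 = 18/5 ≈ 3.6000)
N(W) = 18/5 + W + W² (N(W) = (18/5 + W*W) + W = (18/5 + W²) + W = 18/5 + W + W²)
-122*(-23 - 67) + N(2) = -122*(-23 - 67) + (18/5 + 2 + 2²) = -122*(-90) + (18/5 + 2 + 4) = 10980 + 48/5 = 54948/5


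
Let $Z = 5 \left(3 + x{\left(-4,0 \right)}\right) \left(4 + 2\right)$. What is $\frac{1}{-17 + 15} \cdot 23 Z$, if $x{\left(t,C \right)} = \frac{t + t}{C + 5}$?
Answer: $-483$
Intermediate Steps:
$x{\left(t,C \right)} = \frac{2 t}{5 + C}$
$Z = 42$ ($Z = 5 \left(3 + 2 \left(-4\right) \frac{1}{5 + 0}\right) \left(4 + 2\right) = 5 \left(3 + 2 \left(-4\right) \frac{1}{5}\right) 6 = 5 \left(3 - \frac{8}{5}\right) 6 = 5 \cdot \frac{7}{5} \cdot 6 = 5 \cdot \frac{42}{5} = 42$)
$\frac{1}{-17 + 15} \cdot 23 Z = \frac{1}{-17 + 15} \cdot 23 \cdot 42 = \frac{1}{-2} \cdot 23 \cdot 42 = \left(- \frac{1}{2}\right) 23 \cdot 42 = \left(- \frac{23}{2}\right) 42 = -483$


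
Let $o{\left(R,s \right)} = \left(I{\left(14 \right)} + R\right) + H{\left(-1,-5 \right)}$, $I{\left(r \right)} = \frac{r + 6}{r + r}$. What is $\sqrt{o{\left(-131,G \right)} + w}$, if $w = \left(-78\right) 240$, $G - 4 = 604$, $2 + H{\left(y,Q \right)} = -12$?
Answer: $\frac{5 i \sqrt{36974}}{7} \approx 137.35 i$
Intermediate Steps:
$I{\left(r \right)} = \frac{6 + r}{2 r}$
$H{\left(y,Q \right)} = -14$ ($H{\left(y,Q \right)} = -2 - 12 = -14$)
$G = 608$ ($G = 4 + 604 = 608$)
$o{\left(R,s \right)} = - \frac{93}{7} + R$ ($o{\left(R,s \right)} = \left(\frac{6 + 14}{2 \cdot 14} + R\right) - 14 = \left(\frac{1}{2} \cdot \frac{1}{14} \cdot 20 + R\right) - 14 = \left(\frac{5}{7} + R\right) - 14 = - \frac{93}{7} + R$)
$w = -18720$
$\sqrt{o{\left(-131,G \right)} + w} = \sqrt{\left(- \frac{93}{7} - 131\right) - 18720} = \sqrt{- \frac{1010}{7} - 18720} = \sqrt{- \frac{132050}{7}} = \frac{5 i \sqrt{36974}}{7}$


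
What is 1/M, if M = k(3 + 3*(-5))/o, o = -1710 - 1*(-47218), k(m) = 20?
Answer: 11377/5 ≈ 2275.4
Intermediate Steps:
o = 45508 (o = -1710 + 47218 = 45508)
M = 5/11377 (M = 20/45508 = 20*(1/45508) = 5/11377 ≈ 0.00043948)
1/M = 1/(5/11377) = 11377/5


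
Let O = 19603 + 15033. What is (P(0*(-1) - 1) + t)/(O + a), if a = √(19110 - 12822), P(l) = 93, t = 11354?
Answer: 99119573/299911552 - 11447*√393/299911552 ≈ 0.32974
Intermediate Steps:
O = 34636
a = 4*√393 (a = √6288 = 4*√393 ≈ 79.297)
(P(0*(-1) - 1) + t)/(O + a) = (93 + 11354)/(34636 + 4*√393) = 11447/(34636 + 4*√393)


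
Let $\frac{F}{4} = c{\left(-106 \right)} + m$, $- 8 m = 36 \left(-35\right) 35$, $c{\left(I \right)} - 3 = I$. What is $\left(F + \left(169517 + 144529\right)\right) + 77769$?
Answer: $413453$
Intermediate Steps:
$c{\left(I \right)} = 3 + I$
$m = \frac{11025}{2}$ ($m = - \frac{36 \left(-35\right) 35}{8} = - \frac{\left(-1260\right) 35}{8} = \left(- \frac{1}{8}\right) \left(-44100\right) = \frac{11025}{2} \approx 5512.5$)
$F = 21638$ ($F = 4 \left(\left(3 - 106\right) + \frac{11025}{2}\right) = 4 \left(-103 + \frac{11025}{2}\right) = 4 \cdot \frac{10819}{2} = 21638$)
$\left(F + \left(169517 + 144529\right)\right) + 77769 = \left(21638 + \left(169517 + 144529\right)\right) + 77769 = \left(21638 + 314046\right) + 77769 = 335684 + 77769 = 413453$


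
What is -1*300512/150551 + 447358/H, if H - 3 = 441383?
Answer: -32645797687/33225551843 ≈ -0.98255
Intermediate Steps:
H = 441386 (H = 3 + 441383 = 441386)
-1*300512/150551 + 447358/H = -1*300512/150551 + 447358/441386 = -300512*1/150551 + 447358*(1/441386) = -300512/150551 + 223679/220693 = -32645797687/33225551843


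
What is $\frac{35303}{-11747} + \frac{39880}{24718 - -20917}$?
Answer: $- \frac{228516409}{107214869} \approx -2.1314$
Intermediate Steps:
$\frac{35303}{-11747} + \frac{39880}{24718 - -20917} = 35303 \left(- \frac{1}{11747}\right) + \frac{39880}{24718 + 20917} = - \frac{35303}{11747} + \frac{39880}{45635} = - \frac{35303}{11747} + 39880 \cdot \frac{1}{45635} = - \frac{35303}{11747} + \frac{7976}{9127} = - \frac{228516409}{107214869}$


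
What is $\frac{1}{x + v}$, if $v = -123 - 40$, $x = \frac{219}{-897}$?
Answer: $- \frac{299}{48810} \approx -0.0061258$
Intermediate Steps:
$x = - \frac{73}{299}$ ($x = 219 \left(- \frac{1}{897}\right) = - \frac{73}{299} \approx -0.24415$)
$v = -163$
$\frac{1}{x + v} = \frac{1}{- \frac{73}{299} - 163} = \frac{1}{- \frac{48810}{299}} = - \frac{299}{48810}$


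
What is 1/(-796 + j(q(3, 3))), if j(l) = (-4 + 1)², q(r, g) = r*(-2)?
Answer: -1/787 ≈ -0.0012706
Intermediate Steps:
q(r, g) = -2*r
j(l) = 9 (j(l) = (-3)² = 9)
1/(-796 + j(q(3, 3))) = 1/(-796 + 9) = 1/(-787) = -1/787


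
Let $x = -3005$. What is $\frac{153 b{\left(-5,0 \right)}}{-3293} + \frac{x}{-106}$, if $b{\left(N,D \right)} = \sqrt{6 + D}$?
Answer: $\frac{3005}{106} - \frac{153 \sqrt{6}}{3293} \approx 28.235$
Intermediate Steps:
$\frac{153 b{\left(-5,0 \right)}}{-3293} + \frac{x}{-106} = \frac{153 \sqrt{6 + 0}}{-3293} - \frac{3005}{-106} = 153 \sqrt{6} \left(- \frac{1}{3293}\right) - - \frac{3005}{106} = - \frac{153 \sqrt{6}}{3293} + \frac{3005}{106} = \frac{3005}{106} - \frac{153 \sqrt{6}}{3293}$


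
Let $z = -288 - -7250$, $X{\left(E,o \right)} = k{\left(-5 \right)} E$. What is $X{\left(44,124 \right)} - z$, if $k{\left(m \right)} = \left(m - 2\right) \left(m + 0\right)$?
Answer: $-5422$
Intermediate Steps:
$k{\left(m \right)} = m \left(-2 + m\right)$ ($k{\left(m \right)} = \left(-2 + m\right) m = m \left(-2 + m\right)$)
$X{\left(E,o \right)} = 35 E$ ($X{\left(E,o \right)} = - 5 \left(-2 - 5\right) E = \left(-5\right) \left(-7\right) E = 35 E$)
$z = 6962$ ($z = -288 + 7250 = 6962$)
$X{\left(44,124 \right)} - z = 35 \cdot 44 - 6962 = 1540 - 6962 = -5422$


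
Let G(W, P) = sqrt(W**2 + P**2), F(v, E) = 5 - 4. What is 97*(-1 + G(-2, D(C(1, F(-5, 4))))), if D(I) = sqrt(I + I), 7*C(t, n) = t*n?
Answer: -97 + 97*sqrt(210)/7 ≈ 103.81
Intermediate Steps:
F(v, E) = 1
C(t, n) = n*t/7 (C(t, n) = (t*n)/7 = (n*t)/7 = n*t/7)
D(I) = sqrt(2)*sqrt(I) (D(I) = sqrt(2*I) = sqrt(2)*sqrt(I))
G(W, P) = sqrt(P**2 + W**2)
97*(-1 + G(-2, D(C(1, F(-5, 4))))) = 97*(-1 + sqrt((sqrt(2)*sqrt((1/7)*1*1))**2 + (-2)**2)) = 97*(-1 + sqrt((sqrt(2)*sqrt(1/7))**2 + 4)) = 97*(-1 + sqrt((sqrt(2)*(sqrt(7)/7))**2 + 4)) = 97*(-1 + sqrt((sqrt(14)/7)**2 + 4)) = 97*(-1 + sqrt(2/7 + 4)) = 97*(-1 + sqrt(30/7)) = 97*(-1 + sqrt(210)/7) = -97 + 97*sqrt(210)/7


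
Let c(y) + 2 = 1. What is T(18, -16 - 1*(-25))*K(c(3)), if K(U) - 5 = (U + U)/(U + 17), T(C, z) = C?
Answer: 351/4 ≈ 87.750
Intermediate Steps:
c(y) = -1 (c(y) = -2 + 1 = -1)
K(U) = 5 + 2*U/(17 + U) (K(U) = 5 + (U + U)/(U + 17) = 5 + (2*U)/(17 + U) = 5 + 2*U/(17 + U))
T(18, -16 - 1*(-25))*K(c(3)) = 18*((85 + 7*(-1))/(17 - 1)) = 18*((85 - 7)/16) = 18*((1/16)*78) = 18*(39/8) = 351/4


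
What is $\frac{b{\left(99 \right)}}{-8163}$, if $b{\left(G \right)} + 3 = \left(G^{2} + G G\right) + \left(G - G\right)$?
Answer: $- \frac{6533}{2721} \approx -2.401$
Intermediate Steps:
$b{\left(G \right)} = -3 + 2 G^{2}$ ($b{\left(G \right)} = -3 + \left(\left(G^{2} + G G\right) + \left(G - G\right)\right) = -3 + \left(\left(G^{2} + G^{2}\right) + 0\right) = -3 + \left(2 G^{2} + 0\right) = -3 + 2 G^{2}$)
$\frac{b{\left(99 \right)}}{-8163} = \frac{-3 + 2 \cdot 99^{2}}{-8163} = \left(-3 + 2 \cdot 9801\right) \left(- \frac{1}{8163}\right) = \left(-3 + 19602\right) \left(- \frac{1}{8163}\right) = 19599 \left(- \frac{1}{8163}\right) = - \frac{6533}{2721}$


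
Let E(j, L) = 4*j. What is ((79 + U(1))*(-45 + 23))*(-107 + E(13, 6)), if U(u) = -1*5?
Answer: 89540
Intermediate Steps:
U(u) = -5
((79 + U(1))*(-45 + 23))*(-107 + E(13, 6)) = ((79 - 5)*(-45 + 23))*(-107 + 4*13) = (74*(-22))*(-107 + 52) = -1628*(-55) = 89540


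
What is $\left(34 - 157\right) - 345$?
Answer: $-468$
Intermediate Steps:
$\left(34 - 157\right) - 345 = -123 - 345 = -468$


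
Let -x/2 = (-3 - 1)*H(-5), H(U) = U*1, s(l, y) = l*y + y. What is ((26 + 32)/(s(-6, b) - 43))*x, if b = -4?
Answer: 2320/23 ≈ 100.87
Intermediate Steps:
s(l, y) = y + l*y
H(U) = U
x = -40 (x = -2*(-3 - 1)*(-5) = -(-8)*(-5) = -2*20 = -40)
((26 + 32)/(s(-6, b) - 43))*x = ((26 + 32)/(-4*(1 - 6) - 43))*(-40) = (58/(-4*(-5) - 43))*(-40) = (58/(20 - 43))*(-40) = (58/(-23))*(-40) = (58*(-1/23))*(-40) = -58/23*(-40) = 2320/23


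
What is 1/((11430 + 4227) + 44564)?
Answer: 1/60221 ≈ 1.6606e-5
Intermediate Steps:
1/((11430 + 4227) + 44564) = 1/(15657 + 44564) = 1/60221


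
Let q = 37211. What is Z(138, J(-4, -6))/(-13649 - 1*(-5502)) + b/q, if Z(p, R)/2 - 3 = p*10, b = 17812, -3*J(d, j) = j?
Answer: 42188738/303158017 ≈ 0.13916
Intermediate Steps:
J(d, j) = -j/3
Z(p, R) = 6 + 20*p (Z(p, R) = 6 + 2*(p*10) = 6 + 2*(10*p) = 6 + 20*p)
Z(138, J(-4, -6))/(-13649 - 1*(-5502)) + b/q = (6 + 20*138)/(-13649 - 1*(-5502)) + 17812/37211 = (6 + 2760)/(-13649 + 5502) + 17812*(1/37211) = 2766/(-8147) + 17812/37211 = 2766*(-1/8147) + 17812/37211 = -2766/8147 + 17812/37211 = 42188738/303158017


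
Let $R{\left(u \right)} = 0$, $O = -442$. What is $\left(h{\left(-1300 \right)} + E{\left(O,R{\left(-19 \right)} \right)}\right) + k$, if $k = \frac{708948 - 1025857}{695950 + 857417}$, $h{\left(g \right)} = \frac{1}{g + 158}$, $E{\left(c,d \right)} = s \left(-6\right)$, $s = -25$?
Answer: $\frac{265728303655}{1773945114} \approx 149.8$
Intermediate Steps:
$E{\left(c,d \right)} = 150$ ($E{\left(c,d \right)} = \left(-25\right) \left(-6\right) = 150$)
$h{\left(g \right)} = \frac{1}{158 + g}$
$k = - \frac{316909}{1553367} \approx -0.20401$
$\left(h{\left(-1300 \right)} + E{\left(O,R{\left(-19 \right)} \right)}\right) + k = \left(\frac{1}{158 - 1300} + 150\right) - \frac{316909}{1553367} = \left(\frac{1}{-1142} + 150\right) - \frac{316909}{1553367} = \left(- \frac{1}{1142} + 150\right) - \frac{316909}{1553367} = \frac{171299}{1142} - \frac{316909}{1553367} = \frac{265728303655}{1773945114}$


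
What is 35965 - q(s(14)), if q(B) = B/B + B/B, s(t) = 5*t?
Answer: 35963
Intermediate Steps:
q(B) = 2 (q(B) = 1 + 1 = 2)
35965 - q(s(14)) = 35965 - 1*2 = 35965 - 2 = 35963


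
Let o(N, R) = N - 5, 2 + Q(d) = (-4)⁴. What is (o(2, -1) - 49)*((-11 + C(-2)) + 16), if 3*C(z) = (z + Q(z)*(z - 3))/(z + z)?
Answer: -5772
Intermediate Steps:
Q(d) = 254 (Q(d) = -2 + (-4)⁴ = -2 + 256 = 254)
o(N, R) = -5 + N
C(z) = (-762 + 255*z)/(6*z) (C(z) = ((z + 254*(z - 3))/(z + z))/3 = ((z + 254*(-3 + z))/((2*z)))/3 = ((z + (-762 + 254*z))*(1/(2*z)))/3 = ((-762 + 255*z)*(1/(2*z)))/3 = ((-762 + 255*z)/(2*z))/3 = (-762 + 255*z)/(6*z))
(o(2, -1) - 49)*((-11 + C(-2)) + 16) = ((-5 + 2) - 49)*((-11 + (85/2 - 127/(-2))) + 16) = (-3 - 49)*((-11 + (85/2 - 127*(-½))) + 16) = -52*((-11 + (85/2 + 127/2)) + 16) = -52*((-11 + 106) + 16) = -52*(95 + 16) = -52*111 = -5772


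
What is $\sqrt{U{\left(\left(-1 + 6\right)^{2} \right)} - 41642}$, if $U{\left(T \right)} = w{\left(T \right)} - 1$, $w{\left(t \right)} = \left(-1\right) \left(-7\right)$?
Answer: $2 i \sqrt{10409} \approx 204.05 i$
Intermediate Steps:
$w{\left(t \right)} = 7$
$U{\left(T \right)} = 6$ ($U{\left(T \right)} = 7 - 1 = 6$)
$\sqrt{U{\left(\left(-1 + 6\right)^{2} \right)} - 41642} = \sqrt{6 - 41642} = \sqrt{-41636} = 2 i \sqrt{10409}$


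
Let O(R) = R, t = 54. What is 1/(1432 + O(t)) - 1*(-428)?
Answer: 636009/1486 ≈ 428.00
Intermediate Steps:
1/(1432 + O(t)) - 1*(-428) = 1/(1432 + 54) - 1*(-428) = 1/1486 + 428 = 636009/1486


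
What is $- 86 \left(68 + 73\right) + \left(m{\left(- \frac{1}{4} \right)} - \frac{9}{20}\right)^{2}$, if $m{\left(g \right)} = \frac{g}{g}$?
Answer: $- \frac{4850279}{400} \approx -12126.0$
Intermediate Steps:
$m{\left(g \right)} = 1$
$- 86 \left(68 + 73\right) + \left(m{\left(- \frac{1}{4} \right)} - \frac{9}{20}\right)^{2} = - 86 \left(68 + 73\right) + \left(1 - \frac{9}{20}\right)^{2} = \left(-86\right) 141 + \left(1 - \frac{9}{20}\right)^{2} = -12126 + \left(1 - \frac{9}{20}\right)^{2} = -12126 + \left(\frac{11}{20}\right)^{2} = -12126 + \frac{121}{400} = - \frac{4850279}{400}$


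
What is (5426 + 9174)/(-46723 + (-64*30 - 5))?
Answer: -1825/6081 ≈ -0.30012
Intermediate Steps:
(5426 + 9174)/(-46723 + (-64*30 - 5)) = 14600/(-46723 + (-1920 - 5)) = 14600/(-46723 - 1925) = 14600/(-48648) = 14600*(-1/48648) = -1825/6081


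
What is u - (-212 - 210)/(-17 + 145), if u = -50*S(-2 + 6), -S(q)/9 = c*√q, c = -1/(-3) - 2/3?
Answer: -18989/64 ≈ -296.70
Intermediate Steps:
c = -⅓ (c = -1*(-⅓) - 2*⅓ = ⅓ - ⅔ = -⅓ ≈ -0.33333)
S(q) = 3*√q (S(q) = -(-3)*√q = 3*√q)
u = -300 (u = -150*√(-2 + 6) = -150*√4 = -150*2 = -50*6 = -300)
u - (-212 - 210)/(-17 + 145) = -300 - (-212 - 210)/(-17 + 145) = -300 - (-422)/128 = -300 - 1*(-211/64) = -300 + 211/64 = -18989/64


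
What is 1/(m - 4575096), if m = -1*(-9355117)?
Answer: 1/4780021 ≈ 2.0920e-7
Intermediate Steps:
m = 9355117
1/(m - 4575096) = 1/(9355117 - 4575096) = 1/4780021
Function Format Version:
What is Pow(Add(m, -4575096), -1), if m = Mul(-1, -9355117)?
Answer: Rational(1, 4780021) ≈ 2.0920e-7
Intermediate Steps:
m = 9355117
Pow(Add(m, -4575096), -1) = Pow(Add(9355117, -4575096), -1) = Pow(4780021, -1) = Rational(1, 4780021)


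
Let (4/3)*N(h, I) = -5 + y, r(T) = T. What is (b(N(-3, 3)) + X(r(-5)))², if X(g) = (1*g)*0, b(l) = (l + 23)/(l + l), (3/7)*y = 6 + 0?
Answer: 14161/2916 ≈ 4.8563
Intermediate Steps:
y = 14 (y = 7*(6 + 0)/3 = (7/3)*6 = 14)
N(h, I) = 27/4 (N(h, I) = 3*(-5 + 14)/4 = (¾)*9 = 27/4)
b(l) = (23 + l)/(2*l) (b(l) = (23 + l)/((2*l)) = (23 + l)*(1/(2*l)) = (23 + l)/(2*l))
X(g) = 0 (X(g) = g*0 = 0)
(b(N(-3, 3)) + X(r(-5)))² = ((23 + 27/4)/(2*(27/4)) + 0)² = ((½)*(4/27)*(119/4) + 0)² = (119/54 + 0)² = (119/54)² = 14161/2916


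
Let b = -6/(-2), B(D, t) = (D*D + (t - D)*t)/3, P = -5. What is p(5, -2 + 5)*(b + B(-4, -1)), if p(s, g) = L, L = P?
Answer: -110/3 ≈ -36.667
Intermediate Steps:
L = -5
p(s, g) = -5
B(D, t) = D²/3 + t*(t - D)/3 (B(D, t) = (D² + t*(t - D))*(⅓) = D²/3 + t*(t - D)/3)
b = 3 (b = -6*(-½) = 3)
p(5, -2 + 5)*(b + B(-4, -1)) = -5*(3 + ((⅓)*(-4)² + (⅓)*(-1)² - ⅓*(-4)*(-1))) = -5*(3 + ((⅓)*16 + (⅓)*1 - 4/3)) = -5*(3 + (16/3 + ⅓ - 4/3)) = -5*(3 + 13/3) = -5*22/3 = -110/3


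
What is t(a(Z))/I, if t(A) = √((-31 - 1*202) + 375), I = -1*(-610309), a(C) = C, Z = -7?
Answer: √142/610309 ≈ 1.9525e-5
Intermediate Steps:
I = 610309
t(A) = √142 (t(A) = √((-31 - 202) + 375) = √(-233 + 375) = √142)
t(a(Z))/I = √142/610309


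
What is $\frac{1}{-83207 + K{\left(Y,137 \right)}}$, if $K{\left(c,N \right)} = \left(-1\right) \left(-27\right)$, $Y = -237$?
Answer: $- \frac{1}{83180} \approx -1.2022 \cdot 10^{-5}$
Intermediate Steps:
$K{\left(c,N \right)} = 27$
$\frac{1}{-83207 + K{\left(Y,137 \right)}} = \frac{1}{-83207 + 27} = \frac{1}{-83180} = - \frac{1}{83180}$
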